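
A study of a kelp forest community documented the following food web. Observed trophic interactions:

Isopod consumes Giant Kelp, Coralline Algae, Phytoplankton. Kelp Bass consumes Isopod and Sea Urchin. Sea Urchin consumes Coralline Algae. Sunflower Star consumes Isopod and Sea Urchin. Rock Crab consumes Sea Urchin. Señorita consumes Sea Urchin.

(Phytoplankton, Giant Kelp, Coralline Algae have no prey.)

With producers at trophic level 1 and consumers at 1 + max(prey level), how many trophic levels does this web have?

3

Producers (level 1): Phytoplankton, Giant Kelp, Coralline Algae.
Coralline Algae → Sea Urchin → Rock Crab gives Rock Crab level 3.
No species has a prey at level 3, so no species reaches level 4.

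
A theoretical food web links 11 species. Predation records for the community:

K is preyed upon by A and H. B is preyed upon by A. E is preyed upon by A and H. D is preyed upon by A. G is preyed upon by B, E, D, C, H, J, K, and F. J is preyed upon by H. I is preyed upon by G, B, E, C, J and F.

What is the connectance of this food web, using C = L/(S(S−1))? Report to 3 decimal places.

The web has S = 11 species and L = 21 feeding links.
C = L / (S(S−1)) = 21 / 110 = 0.1909 ≈ 0.191.

C = 0.191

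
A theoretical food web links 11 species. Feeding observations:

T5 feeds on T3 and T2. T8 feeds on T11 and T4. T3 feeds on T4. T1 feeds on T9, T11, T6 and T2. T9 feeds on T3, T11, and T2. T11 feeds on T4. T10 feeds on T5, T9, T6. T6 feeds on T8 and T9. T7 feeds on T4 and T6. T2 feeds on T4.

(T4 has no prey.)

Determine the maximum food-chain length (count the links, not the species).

One longest chain: T4 → T11 → T8 → T6 → T10.
It has 5 species and 4 links.

4 links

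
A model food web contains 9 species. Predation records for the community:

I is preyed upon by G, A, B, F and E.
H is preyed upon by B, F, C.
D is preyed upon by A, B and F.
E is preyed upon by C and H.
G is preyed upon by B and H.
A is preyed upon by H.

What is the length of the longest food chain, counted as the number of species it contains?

4 species

One longest chain: I → G → H → F.
It has 4 species and 3 links.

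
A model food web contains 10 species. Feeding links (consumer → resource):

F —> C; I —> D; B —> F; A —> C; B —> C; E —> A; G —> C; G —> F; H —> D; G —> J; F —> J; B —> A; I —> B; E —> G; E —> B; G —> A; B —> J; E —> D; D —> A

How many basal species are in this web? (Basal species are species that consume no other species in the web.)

2

Basal species (no prey listed): J, C.
Count: 2.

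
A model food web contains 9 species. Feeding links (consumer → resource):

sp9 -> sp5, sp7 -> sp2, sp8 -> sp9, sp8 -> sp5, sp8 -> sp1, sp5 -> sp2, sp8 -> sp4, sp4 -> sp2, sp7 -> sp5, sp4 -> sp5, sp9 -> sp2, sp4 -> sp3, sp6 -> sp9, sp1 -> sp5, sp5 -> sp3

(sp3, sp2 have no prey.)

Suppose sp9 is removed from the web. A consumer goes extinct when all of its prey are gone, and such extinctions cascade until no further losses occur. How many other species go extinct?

Remove sp9.
Round 1: sp6 (all prey gone) → extinct.
No further losses. Total secondary extinctions: 1.

1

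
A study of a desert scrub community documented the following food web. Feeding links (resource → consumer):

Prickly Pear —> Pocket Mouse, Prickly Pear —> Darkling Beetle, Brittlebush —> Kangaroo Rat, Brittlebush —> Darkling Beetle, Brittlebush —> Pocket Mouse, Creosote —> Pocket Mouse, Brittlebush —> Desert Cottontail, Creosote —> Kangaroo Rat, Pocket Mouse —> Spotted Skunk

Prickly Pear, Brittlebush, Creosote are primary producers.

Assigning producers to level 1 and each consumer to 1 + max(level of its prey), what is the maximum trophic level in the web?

Producers (level 1): Prickly Pear, Brittlebush, Creosote.
Prickly Pear → Pocket Mouse → Spotted Skunk gives Spotted Skunk level 3.
No species has a prey at level 3, so no species reaches level 4.

3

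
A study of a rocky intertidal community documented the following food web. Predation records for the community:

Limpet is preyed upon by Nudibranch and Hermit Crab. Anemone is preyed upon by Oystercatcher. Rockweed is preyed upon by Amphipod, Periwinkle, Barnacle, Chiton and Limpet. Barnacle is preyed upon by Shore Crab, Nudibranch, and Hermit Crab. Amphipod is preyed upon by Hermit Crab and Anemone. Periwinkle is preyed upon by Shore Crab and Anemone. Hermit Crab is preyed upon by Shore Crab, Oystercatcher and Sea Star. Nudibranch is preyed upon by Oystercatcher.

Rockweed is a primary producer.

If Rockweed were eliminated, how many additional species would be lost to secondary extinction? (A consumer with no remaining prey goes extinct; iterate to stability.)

Remove Rockweed.
Round 1: Limpet (all prey gone), Amphipod (all prey gone), Periwinkle (all prey gone), Chiton (all prey gone), Barnacle (all prey gone) → extinct.
Round 2: Anemone (all prey gone), Nudibranch (all prey gone), Hermit Crab (all prey gone) → extinct.
Round 3: Shore Crab (all prey gone), Oystercatcher (all prey gone), Sea Star (all prey gone) → extinct.
No further losses. Total secondary extinctions: 11.

11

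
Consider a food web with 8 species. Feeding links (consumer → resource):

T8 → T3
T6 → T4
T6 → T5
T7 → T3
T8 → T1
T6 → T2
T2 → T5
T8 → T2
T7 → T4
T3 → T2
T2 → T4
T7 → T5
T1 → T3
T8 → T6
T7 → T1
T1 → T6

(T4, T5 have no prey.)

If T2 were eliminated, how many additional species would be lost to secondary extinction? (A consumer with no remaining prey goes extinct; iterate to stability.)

Remove T2.
Round 1: T3 (all prey gone) → extinct.
No further losses. Total secondary extinctions: 1.

1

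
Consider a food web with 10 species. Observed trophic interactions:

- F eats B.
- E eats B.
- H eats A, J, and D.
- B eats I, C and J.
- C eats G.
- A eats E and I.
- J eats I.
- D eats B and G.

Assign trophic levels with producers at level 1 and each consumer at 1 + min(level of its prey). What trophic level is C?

Trophic level 2

G is a producer → level 1.
C eats G → level 2.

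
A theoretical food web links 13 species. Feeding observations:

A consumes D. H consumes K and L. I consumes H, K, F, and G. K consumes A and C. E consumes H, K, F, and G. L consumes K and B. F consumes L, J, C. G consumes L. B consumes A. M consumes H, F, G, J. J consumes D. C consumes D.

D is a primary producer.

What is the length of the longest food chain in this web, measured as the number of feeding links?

One longest chain: D → C → K → L → H → E.
It has 6 species and 5 links.

5 links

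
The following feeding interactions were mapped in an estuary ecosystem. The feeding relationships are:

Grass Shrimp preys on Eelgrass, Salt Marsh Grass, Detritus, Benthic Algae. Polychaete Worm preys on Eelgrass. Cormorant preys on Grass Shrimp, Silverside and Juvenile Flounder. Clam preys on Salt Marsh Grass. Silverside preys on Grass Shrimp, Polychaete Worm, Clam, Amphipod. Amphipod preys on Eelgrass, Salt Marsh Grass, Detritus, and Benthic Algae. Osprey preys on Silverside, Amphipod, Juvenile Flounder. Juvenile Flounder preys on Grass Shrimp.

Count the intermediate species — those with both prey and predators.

6

Intermediate species (has both prey and predators): Clam, Amphipod, Grass Shrimp, Polychaete Worm, Silverside, Juvenile Flounder.
Count: 6.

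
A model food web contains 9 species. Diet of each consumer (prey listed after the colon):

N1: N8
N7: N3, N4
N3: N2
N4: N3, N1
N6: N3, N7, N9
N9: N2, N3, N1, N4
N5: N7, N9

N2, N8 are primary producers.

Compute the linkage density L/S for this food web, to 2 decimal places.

L/S = 1.67

There are L = 15 links among S = 9 species.
L/S = 15/9 = 1.6667 ≈ 1.67.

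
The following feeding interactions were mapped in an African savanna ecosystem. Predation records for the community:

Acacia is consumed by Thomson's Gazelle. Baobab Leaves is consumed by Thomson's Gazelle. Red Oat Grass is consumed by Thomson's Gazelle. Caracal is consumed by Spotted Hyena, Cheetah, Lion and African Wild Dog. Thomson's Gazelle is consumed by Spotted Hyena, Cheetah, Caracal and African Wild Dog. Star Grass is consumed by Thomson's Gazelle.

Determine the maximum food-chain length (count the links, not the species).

One longest chain: Baobab Leaves → Thomson's Gazelle → Caracal → Spotted Hyena.
It has 4 species and 3 links.

3 links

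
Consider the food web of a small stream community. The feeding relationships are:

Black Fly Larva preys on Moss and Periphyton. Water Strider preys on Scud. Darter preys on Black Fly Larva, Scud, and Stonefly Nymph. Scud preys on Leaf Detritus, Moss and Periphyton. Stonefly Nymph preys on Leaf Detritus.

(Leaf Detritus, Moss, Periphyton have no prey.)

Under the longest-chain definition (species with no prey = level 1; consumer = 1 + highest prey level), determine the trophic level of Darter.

Leaf Detritus has no prey (basal) → level 1.
Stonefly Nymph eats Leaf Detritus → level 2.
Darter eats Stonefly Nymph (level 2); other prey at levels: Black Fly Larva 2, Scud 2 → level 3.

Trophic level 3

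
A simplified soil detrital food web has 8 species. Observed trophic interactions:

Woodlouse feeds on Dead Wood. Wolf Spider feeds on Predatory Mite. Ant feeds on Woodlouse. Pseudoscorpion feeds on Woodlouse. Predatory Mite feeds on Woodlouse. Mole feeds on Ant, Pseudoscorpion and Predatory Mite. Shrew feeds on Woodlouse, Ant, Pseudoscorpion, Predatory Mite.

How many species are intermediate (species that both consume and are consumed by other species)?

4

Intermediate species (has both prey and predators): Woodlouse, Ant, Predatory Mite, Pseudoscorpion.
Count: 4.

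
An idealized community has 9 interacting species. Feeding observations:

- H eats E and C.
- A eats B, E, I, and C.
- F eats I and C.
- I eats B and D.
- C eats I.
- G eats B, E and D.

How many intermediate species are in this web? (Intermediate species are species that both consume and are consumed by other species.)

Intermediate species (has both prey and predators): I, C.
Count: 2.

2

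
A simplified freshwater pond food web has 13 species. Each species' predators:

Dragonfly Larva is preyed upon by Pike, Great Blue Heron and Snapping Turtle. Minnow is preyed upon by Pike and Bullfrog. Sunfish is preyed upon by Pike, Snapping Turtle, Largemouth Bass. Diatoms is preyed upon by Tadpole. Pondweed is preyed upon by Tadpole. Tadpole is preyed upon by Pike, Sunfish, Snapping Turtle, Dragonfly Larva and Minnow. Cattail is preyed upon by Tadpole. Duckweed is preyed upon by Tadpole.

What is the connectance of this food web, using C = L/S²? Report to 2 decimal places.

The web has S = 13 species and L = 17 feeding links.
C = L / S² = 17 / 169 = 0.1006 ≈ 0.10.

C = 0.10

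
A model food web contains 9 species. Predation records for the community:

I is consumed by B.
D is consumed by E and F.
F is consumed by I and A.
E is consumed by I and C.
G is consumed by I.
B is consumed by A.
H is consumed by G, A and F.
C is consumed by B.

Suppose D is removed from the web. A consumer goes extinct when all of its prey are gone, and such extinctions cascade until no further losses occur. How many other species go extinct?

Remove D.
Round 1: E (all prey gone) → extinct.
Round 2: C (all prey gone) → extinct.
No further losses. Total secondary extinctions: 2.

2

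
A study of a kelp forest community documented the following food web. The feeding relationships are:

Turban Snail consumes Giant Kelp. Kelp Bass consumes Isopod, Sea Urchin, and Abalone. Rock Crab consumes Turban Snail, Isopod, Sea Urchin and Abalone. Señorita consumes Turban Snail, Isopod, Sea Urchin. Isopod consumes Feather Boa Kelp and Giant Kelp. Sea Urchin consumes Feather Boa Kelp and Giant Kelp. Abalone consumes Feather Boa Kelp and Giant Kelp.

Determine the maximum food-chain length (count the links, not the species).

2 links

One longest chain: Giant Kelp → Sea Urchin → Kelp Bass.
It has 3 species and 2 links.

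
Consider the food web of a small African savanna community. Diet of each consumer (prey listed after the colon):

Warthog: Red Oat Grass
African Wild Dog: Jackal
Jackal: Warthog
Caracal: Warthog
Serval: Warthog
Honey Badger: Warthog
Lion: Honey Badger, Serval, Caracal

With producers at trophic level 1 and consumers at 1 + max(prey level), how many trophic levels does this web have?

Producers (level 1): Red Oat Grass.
Red Oat Grass → Warthog → Honey Badger → Lion gives Lion level 4.
No species has a prey at level 4, so no species reaches level 5.

4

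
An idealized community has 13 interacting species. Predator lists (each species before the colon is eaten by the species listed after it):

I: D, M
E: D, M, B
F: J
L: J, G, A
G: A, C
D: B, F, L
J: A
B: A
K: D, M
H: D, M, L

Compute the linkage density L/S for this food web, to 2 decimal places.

There are L = 21 links among S = 13 species.
L/S = 21/13 = 1.6154 ≈ 1.62.

L/S = 1.62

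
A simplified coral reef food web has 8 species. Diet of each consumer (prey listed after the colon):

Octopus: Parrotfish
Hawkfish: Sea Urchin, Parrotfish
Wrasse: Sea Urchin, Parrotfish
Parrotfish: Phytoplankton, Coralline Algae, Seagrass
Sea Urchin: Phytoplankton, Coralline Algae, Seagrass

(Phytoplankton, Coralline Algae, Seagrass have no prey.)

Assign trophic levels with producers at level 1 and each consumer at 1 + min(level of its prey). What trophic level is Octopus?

Phytoplankton is a producer → level 1.
Parrotfish eats Phytoplankton → level 2.
Octopus eats Parrotfish → level 3.
No prey of Octopus is below level 2, so 3 is the minimum.

Trophic level 3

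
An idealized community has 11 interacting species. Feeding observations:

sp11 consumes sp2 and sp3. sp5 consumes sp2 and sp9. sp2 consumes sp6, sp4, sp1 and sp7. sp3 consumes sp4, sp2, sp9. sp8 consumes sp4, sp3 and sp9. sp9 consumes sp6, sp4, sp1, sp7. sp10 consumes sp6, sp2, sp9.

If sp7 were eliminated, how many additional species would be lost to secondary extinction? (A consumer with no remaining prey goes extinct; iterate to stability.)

0

Remove sp7.
Every predator of it retains at least one other prey: sp2 still has sp4, sp6, sp1; sp9 still has sp4, sp6, sp1.
No consumer loses all prey, so no secondary extinctions occur.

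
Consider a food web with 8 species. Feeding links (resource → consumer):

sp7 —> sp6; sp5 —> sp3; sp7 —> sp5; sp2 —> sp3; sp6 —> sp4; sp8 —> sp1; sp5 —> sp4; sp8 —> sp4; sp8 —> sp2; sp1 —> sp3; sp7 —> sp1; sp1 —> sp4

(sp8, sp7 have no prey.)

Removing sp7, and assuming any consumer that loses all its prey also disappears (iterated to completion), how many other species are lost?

Remove sp7.
Round 1: sp5 (all prey gone), sp6 (all prey gone) → extinct.
No further losses. Total secondary extinctions: 2.

2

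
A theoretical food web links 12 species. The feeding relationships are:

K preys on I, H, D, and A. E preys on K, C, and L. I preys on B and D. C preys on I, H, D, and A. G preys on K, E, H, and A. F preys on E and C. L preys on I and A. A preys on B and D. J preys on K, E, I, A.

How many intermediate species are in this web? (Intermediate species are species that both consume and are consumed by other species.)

Intermediate species (has both prey and predators): I, A, L, K, C, E.
Count: 6.

6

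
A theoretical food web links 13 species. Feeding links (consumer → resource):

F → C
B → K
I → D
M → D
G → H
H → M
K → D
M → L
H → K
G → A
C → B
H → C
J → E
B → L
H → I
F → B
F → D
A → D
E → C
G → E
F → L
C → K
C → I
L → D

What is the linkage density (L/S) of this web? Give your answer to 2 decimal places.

There are L = 24 links among S = 13 species.
L/S = 24/13 = 1.8462 ≈ 1.85.

L/S = 1.85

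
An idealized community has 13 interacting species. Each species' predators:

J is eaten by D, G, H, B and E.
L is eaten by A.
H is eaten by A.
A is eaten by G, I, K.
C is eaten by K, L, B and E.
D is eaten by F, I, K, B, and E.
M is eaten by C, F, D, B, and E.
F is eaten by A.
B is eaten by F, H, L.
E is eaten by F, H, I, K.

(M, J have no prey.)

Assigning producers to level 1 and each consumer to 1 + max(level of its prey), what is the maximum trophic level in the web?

Producers (level 1): M, J.
M → D → B → F → A → G gives G level 6.
No species has a prey at level 6, so no species reaches level 7.

6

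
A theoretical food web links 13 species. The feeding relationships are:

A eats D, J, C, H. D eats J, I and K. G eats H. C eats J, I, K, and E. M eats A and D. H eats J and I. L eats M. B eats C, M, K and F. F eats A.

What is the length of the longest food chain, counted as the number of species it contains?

5 species

One longest chain: I → C → A → M → B.
It has 5 species and 4 links.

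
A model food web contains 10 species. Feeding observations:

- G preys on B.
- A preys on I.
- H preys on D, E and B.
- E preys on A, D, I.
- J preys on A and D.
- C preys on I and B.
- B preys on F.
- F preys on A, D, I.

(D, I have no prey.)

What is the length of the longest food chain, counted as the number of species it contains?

One longest chain: I → A → F → B → G.
It has 5 species and 4 links.

5 species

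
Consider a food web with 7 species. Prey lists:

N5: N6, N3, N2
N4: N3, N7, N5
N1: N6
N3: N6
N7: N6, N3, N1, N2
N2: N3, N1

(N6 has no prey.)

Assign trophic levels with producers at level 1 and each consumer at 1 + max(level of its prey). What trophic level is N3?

Trophic level 2

N6 is a producer → level 1.
N3 eats N6 → level 2.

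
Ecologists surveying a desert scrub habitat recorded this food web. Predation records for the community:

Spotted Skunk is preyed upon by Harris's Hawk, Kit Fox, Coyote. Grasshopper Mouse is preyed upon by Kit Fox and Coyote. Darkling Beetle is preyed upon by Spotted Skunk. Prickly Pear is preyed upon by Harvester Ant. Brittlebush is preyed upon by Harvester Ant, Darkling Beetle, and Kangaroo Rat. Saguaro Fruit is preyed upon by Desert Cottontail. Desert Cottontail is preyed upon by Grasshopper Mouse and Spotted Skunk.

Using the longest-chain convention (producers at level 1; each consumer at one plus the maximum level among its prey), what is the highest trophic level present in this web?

4

Producers (level 1): Prickly Pear, Saguaro Fruit, Brittlebush.
Saguaro Fruit → Desert Cottontail → Grasshopper Mouse → Coyote gives Coyote level 4.
No species has a prey at level 4, so no species reaches level 5.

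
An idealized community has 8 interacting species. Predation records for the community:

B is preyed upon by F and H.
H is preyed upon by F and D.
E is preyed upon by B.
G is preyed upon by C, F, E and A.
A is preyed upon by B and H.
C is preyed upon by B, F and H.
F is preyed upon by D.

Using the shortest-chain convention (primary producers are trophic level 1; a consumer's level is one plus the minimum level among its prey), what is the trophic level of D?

Trophic level 3

G is a producer → level 1.
F eats G → level 2.
D eats F → level 3.
No prey of D is below level 2, so 3 is the minimum.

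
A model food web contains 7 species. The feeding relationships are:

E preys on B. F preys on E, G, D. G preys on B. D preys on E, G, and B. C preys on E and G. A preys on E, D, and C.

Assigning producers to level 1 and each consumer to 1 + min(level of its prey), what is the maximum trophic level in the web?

Producers (level 1): B.
Following each consumer down to its lowest-level prey: B → E → A (levels 1 through 3).
All prey of A (E 2, D 2, C 3) are at level 2 or above, so A is at level 1 + 2 = 3.
Every consumer has at least one prey at level 2 or below, so none exceeds level 3.

3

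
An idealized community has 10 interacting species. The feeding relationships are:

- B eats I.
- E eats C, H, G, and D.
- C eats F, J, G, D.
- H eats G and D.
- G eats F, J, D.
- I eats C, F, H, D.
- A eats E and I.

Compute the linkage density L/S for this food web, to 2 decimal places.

L/S = 2.00

There are L = 20 links among S = 10 species.
L/S = 20/10 = 2.0000 ≈ 2.00.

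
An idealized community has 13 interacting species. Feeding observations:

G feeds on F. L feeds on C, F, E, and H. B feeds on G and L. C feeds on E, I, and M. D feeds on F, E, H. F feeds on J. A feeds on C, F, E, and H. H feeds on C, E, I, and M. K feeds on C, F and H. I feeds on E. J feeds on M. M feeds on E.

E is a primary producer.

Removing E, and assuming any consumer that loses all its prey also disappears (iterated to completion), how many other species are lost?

12

Remove E.
Round 1: M (all prey gone), I (all prey gone) → extinct.
Round 2: C (all prey gone), J (all prey gone) → extinct.
Round 3: F (all prey gone), H (all prey gone) → extinct.
Round 4: D (all prey gone), A (all prey gone), L (all prey gone), K (all prey gone), G (all prey gone) → extinct.
Round 5: B (all prey gone) → extinct.
No further losses. Total secondary extinctions: 12.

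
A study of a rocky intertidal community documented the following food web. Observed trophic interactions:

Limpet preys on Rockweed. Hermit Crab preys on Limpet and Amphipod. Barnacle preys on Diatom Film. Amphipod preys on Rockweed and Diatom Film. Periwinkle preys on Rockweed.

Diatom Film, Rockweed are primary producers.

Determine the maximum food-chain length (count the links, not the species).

2 links

One longest chain: Diatom Film → Amphipod → Hermit Crab.
It has 3 species and 2 links.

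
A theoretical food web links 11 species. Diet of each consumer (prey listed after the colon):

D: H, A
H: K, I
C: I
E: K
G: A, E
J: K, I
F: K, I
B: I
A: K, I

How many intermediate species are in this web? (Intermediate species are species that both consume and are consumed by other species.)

Intermediate species (has both prey and predators): H, A, E.
Count: 3.

3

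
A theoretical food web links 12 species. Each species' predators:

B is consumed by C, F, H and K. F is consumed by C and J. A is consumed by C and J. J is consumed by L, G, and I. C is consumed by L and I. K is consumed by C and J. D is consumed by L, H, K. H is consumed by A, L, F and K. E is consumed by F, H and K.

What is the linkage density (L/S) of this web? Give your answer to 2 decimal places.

L/S = 2.08

There are L = 25 links among S = 12 species.
L/S = 25/12 = 2.0833 ≈ 2.08.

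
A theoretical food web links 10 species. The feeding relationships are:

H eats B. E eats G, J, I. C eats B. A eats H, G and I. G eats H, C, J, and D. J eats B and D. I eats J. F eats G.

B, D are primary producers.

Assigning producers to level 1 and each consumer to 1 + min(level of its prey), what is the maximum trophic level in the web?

Producers (level 1): B, D.
Following each consumer down to its lowest-level prey: B → J → I (levels 1 through 3).
All prey of I (J 2) are at level 2 or above, so I is at level 1 + 2 = 3.
Every consumer has at least one prey at level 2 or below, so none exceeds level 3.

3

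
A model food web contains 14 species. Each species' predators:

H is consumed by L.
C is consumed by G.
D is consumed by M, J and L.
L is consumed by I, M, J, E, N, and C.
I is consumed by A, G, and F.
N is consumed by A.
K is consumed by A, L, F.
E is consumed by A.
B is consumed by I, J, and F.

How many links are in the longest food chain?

3 links

One longest chain: D → L → I → F.
It has 4 species and 3 links.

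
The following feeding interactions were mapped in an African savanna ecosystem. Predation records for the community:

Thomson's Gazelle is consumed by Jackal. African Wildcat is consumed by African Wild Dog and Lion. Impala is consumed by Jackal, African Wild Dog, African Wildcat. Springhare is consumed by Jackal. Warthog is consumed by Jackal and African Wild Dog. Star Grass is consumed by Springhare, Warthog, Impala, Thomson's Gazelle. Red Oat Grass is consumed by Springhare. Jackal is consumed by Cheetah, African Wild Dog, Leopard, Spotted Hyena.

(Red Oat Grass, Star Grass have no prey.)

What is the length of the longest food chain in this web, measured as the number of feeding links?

One longest chain: Star Grass → Impala → African Wildcat → Lion.
It has 4 species and 3 links.

3 links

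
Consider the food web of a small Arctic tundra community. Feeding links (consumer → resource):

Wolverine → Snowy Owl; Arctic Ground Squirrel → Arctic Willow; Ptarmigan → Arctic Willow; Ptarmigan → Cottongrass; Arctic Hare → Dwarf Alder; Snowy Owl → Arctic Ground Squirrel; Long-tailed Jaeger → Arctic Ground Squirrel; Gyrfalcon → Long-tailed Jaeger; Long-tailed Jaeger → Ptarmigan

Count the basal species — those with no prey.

Basal species (no prey listed): Cottongrass, Arctic Willow, Dwarf Alder.
Count: 3.

3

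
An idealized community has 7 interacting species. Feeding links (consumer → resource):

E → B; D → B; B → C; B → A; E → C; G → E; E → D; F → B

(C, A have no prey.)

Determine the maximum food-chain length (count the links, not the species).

4 links

One longest chain: C → B → D → E → G.
It has 5 species and 4 links.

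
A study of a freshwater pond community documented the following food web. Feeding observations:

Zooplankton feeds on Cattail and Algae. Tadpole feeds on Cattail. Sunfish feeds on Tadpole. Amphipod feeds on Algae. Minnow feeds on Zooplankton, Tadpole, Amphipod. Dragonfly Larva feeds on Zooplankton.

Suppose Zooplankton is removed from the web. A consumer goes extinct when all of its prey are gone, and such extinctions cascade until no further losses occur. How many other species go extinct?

1

Remove Zooplankton.
Round 1: Dragonfly Larva (all prey gone) → extinct.
No further losses. Total secondary extinctions: 1.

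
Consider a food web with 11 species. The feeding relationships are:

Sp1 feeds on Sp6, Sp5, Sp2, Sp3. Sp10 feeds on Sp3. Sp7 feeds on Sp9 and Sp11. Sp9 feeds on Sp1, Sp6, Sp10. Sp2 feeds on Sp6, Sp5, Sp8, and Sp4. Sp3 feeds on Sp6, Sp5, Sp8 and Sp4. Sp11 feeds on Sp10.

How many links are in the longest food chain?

One longest chain: Sp6 → Sp3 → Sp10 → Sp9 → Sp7.
It has 5 species and 4 links.

4 links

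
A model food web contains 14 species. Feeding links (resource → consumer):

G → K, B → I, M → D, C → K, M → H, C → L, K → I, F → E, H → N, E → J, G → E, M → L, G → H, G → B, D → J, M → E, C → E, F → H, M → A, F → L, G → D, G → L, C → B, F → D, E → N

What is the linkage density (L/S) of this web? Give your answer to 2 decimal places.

There are L = 25 links among S = 14 species.
L/S = 25/14 = 1.7857 ≈ 1.79.

L/S = 1.79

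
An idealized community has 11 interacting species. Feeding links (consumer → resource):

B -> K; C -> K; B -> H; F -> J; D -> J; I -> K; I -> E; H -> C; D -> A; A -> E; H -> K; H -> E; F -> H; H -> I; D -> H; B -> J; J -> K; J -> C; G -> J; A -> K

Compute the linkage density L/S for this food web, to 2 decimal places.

L/S = 1.82

There are L = 20 links among S = 11 species.
L/S = 20/11 = 1.8182 ≈ 1.82.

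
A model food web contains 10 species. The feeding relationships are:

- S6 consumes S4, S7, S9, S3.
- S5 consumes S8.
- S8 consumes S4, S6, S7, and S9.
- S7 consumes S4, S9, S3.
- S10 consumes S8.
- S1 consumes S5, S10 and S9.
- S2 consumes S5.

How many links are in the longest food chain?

One longest chain: S3 → S7 → S6 → S8 → S10 → S1.
It has 6 species and 5 links.

5 links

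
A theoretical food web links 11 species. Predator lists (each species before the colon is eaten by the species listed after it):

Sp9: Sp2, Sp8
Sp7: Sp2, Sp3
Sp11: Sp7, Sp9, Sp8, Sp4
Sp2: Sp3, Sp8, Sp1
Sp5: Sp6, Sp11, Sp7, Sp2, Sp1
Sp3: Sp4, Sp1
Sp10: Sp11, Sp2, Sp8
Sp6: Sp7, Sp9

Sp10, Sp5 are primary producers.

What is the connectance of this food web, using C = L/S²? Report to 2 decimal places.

The web has S = 11 species and L = 23 feeding links.
C = L / S² = 23 / 121 = 0.1901 ≈ 0.19.

C = 0.19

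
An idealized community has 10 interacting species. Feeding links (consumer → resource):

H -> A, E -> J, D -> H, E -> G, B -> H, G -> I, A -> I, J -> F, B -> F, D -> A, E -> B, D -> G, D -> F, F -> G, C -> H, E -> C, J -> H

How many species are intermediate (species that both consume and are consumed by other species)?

Intermediate species (has both prey and predators): A, G, H, F, C, B, J.
Count: 7.

7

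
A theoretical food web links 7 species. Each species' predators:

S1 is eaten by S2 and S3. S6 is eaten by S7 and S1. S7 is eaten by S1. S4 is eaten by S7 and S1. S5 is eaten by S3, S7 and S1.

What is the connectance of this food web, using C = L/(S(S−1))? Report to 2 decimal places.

C = 0.24

The web has S = 7 species and L = 10 feeding links.
C = L / (S(S−1)) = 10 / 42 = 0.2381 ≈ 0.24.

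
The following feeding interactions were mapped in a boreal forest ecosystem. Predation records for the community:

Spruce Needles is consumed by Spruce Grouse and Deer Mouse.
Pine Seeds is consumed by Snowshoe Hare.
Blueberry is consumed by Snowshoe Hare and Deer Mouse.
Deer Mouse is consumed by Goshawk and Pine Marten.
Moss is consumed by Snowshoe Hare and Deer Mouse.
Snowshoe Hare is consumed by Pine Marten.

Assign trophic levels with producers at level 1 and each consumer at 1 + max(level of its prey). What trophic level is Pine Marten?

Trophic level 3

Blueberry is a producer → level 1.
Snowshoe Hare eats Blueberry (level 1); other prey at levels: Pine Seeds 1, Moss 1 → level 2.
Pine Marten eats Snowshoe Hare (level 2); other prey at levels: Deer Mouse 2 → level 3.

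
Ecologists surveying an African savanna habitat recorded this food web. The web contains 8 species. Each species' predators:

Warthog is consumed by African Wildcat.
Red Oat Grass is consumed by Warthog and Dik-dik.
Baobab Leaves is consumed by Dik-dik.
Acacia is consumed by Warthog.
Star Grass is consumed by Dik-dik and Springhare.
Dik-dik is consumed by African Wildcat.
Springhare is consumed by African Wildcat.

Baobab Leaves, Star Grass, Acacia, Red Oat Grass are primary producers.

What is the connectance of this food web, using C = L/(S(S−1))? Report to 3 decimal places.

The web has S = 8 species and L = 9 feeding links.
C = L / (S(S−1)) = 9 / 56 = 0.1607 ≈ 0.161.

C = 0.161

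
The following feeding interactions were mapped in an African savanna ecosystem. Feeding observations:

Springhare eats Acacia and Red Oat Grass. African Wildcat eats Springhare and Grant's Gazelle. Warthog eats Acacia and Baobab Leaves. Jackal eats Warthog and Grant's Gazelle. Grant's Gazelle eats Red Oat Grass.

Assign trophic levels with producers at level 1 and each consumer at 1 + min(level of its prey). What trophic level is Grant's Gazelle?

Trophic level 2

Red Oat Grass is a producer → level 1.
Grant's Gazelle eats Red Oat Grass → level 2.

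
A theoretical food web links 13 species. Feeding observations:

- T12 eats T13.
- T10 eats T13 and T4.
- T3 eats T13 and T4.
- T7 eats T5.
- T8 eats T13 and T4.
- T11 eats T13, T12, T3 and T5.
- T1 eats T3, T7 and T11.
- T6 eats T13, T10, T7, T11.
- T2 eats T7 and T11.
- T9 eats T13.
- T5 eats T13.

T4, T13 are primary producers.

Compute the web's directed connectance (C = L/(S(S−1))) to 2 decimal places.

C = 0.15

The web has S = 13 species and L = 23 feeding links.
C = L / (S(S−1)) = 23 / 156 = 0.1474 ≈ 0.15.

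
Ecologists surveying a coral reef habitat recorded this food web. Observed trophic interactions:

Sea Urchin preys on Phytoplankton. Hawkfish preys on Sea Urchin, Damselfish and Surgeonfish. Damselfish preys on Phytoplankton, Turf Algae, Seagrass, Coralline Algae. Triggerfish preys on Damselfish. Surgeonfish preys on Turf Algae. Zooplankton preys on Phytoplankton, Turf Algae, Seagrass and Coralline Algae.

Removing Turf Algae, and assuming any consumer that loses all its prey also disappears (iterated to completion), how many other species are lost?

1

Remove Turf Algae.
Round 1: Surgeonfish (all prey gone) → extinct.
No further losses. Total secondary extinctions: 1.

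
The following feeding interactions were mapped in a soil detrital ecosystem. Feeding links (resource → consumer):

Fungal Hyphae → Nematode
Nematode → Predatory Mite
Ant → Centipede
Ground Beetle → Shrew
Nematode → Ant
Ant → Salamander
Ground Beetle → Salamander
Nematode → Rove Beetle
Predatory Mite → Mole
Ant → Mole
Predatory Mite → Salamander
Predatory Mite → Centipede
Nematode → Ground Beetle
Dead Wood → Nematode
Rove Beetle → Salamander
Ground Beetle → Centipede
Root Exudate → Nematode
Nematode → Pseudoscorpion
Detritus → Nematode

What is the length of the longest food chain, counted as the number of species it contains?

4 species

One longest chain: Root Exudate → Nematode → Ant → Salamander.
It has 4 species and 3 links.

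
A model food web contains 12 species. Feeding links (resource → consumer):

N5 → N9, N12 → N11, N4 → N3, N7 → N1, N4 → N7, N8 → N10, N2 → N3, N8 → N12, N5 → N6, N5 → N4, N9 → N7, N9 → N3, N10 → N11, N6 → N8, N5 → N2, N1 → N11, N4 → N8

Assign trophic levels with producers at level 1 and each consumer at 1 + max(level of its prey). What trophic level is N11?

N5 is a producer → level 1.
N9 eats N5 → level 2.
N7 eats N9 (level 2); other prey at levels: N4 2 → level 3.
N1 eats N7 → level 4.
N11 eats N1 (level 4); other prey at levels: N10 4, N12 4 → level 5.

Trophic level 5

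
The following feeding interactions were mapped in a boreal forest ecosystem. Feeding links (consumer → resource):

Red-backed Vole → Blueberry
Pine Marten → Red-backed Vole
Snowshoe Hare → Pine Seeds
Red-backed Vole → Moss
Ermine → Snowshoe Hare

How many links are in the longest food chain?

2 links

One longest chain: Pine Seeds → Snowshoe Hare → Ermine.
It has 3 species and 2 links.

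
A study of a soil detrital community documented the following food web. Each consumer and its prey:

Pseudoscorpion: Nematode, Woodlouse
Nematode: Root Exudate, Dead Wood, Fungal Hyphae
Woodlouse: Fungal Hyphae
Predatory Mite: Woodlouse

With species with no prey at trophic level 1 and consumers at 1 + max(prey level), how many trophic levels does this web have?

Basal resources (level 1): Root Exudate, Dead Wood, Fungal Hyphae.
Fungal Hyphae → Woodlouse → Predatory Mite gives Predatory Mite level 3.
No species has a prey at level 3, so no species reaches level 4.

3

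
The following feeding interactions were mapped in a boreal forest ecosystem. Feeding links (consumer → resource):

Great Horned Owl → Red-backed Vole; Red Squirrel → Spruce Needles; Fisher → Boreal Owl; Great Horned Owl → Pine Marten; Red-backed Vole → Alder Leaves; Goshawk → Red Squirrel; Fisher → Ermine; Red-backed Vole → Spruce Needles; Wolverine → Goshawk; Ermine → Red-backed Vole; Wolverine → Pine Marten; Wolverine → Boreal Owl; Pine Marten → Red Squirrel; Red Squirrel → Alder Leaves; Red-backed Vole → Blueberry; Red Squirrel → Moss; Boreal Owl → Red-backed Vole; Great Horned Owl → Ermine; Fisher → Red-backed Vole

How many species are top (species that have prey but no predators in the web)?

Top species (has prey, but nothing eats it): Wolverine, Great Horned Owl, Fisher.
Count: 3.

3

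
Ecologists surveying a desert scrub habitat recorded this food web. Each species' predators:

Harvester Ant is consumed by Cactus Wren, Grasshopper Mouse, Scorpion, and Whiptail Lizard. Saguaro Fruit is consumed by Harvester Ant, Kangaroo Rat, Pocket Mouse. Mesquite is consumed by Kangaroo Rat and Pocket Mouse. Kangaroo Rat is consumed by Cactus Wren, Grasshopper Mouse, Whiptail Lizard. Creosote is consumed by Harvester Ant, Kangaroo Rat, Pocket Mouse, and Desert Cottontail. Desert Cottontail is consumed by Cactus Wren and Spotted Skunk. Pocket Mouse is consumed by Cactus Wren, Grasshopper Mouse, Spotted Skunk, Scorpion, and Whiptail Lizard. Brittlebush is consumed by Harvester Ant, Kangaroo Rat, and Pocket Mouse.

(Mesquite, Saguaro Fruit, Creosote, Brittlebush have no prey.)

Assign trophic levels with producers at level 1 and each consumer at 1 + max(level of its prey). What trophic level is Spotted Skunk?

Mesquite is a producer → level 1.
Pocket Mouse eats Mesquite (level 1); other prey at levels: Saguaro Fruit 1, Creosote 1, Brittlebush 1 → level 2.
Spotted Skunk eats Pocket Mouse (level 2); other prey at levels: Desert Cottontail 2 → level 3.

Trophic level 3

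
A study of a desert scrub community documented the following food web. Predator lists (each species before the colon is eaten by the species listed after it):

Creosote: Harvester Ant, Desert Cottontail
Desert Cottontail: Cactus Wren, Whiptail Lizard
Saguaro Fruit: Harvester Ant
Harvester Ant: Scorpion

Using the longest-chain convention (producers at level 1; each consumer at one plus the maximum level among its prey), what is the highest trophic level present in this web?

3

Producers (level 1): Creosote, Saguaro Fruit.
Creosote → Desert Cottontail → Cactus Wren gives Cactus Wren level 3.
No species has a prey at level 3, so no species reaches level 4.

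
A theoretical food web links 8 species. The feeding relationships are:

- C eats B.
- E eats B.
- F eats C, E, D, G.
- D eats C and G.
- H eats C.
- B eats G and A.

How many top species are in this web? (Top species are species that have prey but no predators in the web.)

2

Top species (has prey, but nothing eats it): H, F.
Count: 2.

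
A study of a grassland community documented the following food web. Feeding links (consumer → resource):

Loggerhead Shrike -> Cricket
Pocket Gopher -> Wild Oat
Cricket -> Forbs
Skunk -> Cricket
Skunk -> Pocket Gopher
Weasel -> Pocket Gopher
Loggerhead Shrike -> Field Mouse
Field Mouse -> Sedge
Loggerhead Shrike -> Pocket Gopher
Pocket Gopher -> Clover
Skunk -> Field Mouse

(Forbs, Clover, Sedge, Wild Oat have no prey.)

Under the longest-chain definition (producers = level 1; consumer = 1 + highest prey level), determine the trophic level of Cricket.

Trophic level 2

Forbs is a producer → level 1.
Cricket eats Forbs → level 2.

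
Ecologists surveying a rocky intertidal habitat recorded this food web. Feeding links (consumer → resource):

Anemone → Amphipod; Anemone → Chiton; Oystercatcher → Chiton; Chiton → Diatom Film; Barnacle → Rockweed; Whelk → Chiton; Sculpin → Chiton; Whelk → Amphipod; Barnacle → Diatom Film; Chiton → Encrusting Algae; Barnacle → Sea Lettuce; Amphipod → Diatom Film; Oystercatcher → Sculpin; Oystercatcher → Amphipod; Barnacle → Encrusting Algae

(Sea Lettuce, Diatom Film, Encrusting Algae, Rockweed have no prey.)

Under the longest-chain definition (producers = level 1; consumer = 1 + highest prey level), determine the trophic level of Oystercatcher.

Diatom Film is a producer → level 1.
Chiton eats Diatom Film (level 1); other prey at levels: Encrusting Algae 1 → level 2.
Sculpin eats Chiton → level 3.
Oystercatcher eats Sculpin (level 3); other prey at levels: Chiton 2, Amphipod 2 → level 4.

Trophic level 4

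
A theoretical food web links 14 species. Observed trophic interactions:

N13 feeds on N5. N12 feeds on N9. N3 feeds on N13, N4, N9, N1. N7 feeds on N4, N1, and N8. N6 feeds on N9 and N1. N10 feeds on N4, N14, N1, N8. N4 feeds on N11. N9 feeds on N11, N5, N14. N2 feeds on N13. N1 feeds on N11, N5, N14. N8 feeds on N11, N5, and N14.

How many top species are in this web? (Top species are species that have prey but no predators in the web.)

Top species (has prey, but nothing eats it): N2, N7, N6, N3, N12, N10.
Count: 6.

6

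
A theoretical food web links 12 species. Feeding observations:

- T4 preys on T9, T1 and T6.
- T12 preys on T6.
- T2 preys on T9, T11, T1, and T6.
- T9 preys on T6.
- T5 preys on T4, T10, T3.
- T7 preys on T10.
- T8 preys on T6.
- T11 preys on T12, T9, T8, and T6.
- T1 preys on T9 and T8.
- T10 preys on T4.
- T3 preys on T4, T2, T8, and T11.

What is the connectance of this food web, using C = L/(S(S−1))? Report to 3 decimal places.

C = 0.189

The web has S = 12 species and L = 25 feeding links.
C = L / (S(S−1)) = 25 / 132 = 0.1894 ≈ 0.189.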